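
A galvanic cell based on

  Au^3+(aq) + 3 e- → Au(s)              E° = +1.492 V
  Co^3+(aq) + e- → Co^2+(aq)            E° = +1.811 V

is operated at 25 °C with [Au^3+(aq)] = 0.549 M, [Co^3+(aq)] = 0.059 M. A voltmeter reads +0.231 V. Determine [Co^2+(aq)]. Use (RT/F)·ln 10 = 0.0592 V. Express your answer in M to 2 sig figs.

With Co³⁺/Co²⁺ at the cathode and Au³⁺/Au at the anode, E°cell = +1.811 − (+1.492) = +0.319 V (n = 3).
Since E = E° − (0.0592/n)·log Q, log Q = n(E° − E)/0.0592 = 4.459.
The balanced reaction is 3 Co^3+(aq) + Au(s) → 3 Co^2+(aq) + Au^3+(aq), so Q = ([Co^2+(aq)]^3·[Au^3+(aq)]) / [Co^3+(aq)]^3.
Substituting the known concentrations and solving, log [Co^2+(aq)] = 0.344 and [Co^2+(aq)] = 2.2 M.

2.2 M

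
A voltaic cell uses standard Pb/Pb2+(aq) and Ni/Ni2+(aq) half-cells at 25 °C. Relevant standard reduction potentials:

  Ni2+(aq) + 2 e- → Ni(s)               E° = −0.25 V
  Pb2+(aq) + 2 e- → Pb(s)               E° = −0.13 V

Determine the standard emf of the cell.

+0.12 V

Of the two couples in this cell, the one with the more positive reduction potential is reduced at the cathode: here that is Pb²⁺/Pb (−0.13 V); Ni²⁺/Ni (−0.25 V) is the anode.
E°cell = E°(cathode) − E°(anode) = −0.13 − (−0.25) = +0.12 V.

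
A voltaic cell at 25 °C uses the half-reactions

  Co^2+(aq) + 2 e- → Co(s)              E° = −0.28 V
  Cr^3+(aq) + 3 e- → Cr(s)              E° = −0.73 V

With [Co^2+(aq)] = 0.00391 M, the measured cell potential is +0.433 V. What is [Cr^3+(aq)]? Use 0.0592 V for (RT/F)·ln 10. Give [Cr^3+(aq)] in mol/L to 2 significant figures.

With Co²⁺/Co at the cathode and Cr³⁺/Cr at the anode, E°cell = −0.28 − (−0.73) = +0.45 V (n = 6).
Rearranging E = E° − (0.0592/n)·log Q gives log Q = 6(+0.45 − (+0.433))/0.0592 = 1.723.
Balancing electrons gives 3 Co^2+(aq) + 2 Cr(s) → 3 Co(s) + 2 Cr^3+(aq); thus Q = [Cr^3+(aq)]^2 / [Co^2+(aq)]^3.
Solving for the unknown gives log [Cr^3+(aq)] = −2.750, so [Cr^3+(aq)] ≈ 0.0018 M.

0.0018 M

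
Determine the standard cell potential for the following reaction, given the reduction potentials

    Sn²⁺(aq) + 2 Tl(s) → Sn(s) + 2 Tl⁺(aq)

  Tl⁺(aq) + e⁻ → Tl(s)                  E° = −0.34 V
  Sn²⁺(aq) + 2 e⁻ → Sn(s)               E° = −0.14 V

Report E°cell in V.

Sn²⁺(aq) gains electrons, so the Sn²⁺/Sn couple is the cathode; the Tl⁺/Tl couple is the anode.
E°cell = E°(cathode) − E°(anode) = −0.14 − (−0.34) = +0.20 V.

+0.20 V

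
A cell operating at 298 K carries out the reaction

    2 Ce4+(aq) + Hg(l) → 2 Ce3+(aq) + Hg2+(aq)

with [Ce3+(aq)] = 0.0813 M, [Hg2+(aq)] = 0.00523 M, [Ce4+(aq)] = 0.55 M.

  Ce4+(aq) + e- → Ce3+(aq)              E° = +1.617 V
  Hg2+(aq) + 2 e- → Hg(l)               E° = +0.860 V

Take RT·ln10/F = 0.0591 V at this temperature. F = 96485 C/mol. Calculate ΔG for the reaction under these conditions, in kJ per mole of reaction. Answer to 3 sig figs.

With Ce⁴⁺/Ce³⁺ reduced at the cathode, E°cell = +1.617 − (+0.860) = +0.757 V and n = 2.
Here Q = ([Ce3+(aq)]^2·[Hg2+(aq)]) / [Ce4+(aq)]^2 = 0.000114 (log Q = −3.942), giving E = +0.757 − (0.0591/2)·(−3.942) = +0.8735 V.
ΔG = −nFE = −(2)(96485)(+0.8735) J/mol = −169 kJ/mol.

−169 kJ/mol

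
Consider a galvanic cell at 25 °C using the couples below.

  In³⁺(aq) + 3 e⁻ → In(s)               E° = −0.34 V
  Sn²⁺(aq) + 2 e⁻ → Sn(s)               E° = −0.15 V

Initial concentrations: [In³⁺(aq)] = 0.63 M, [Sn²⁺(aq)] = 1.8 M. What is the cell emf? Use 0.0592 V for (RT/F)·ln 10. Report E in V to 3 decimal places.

Since E°(Sn²⁺/Sn) > E°(In³⁺/In), Sn²⁺/Sn serves as the cathode.
E°cell = −0.15 − (−0.34) = +0.19 V, with n = 6 electrons transferred.
For the overall reaction 3 Sn²⁺(aq) + 2 In(s) → 3 Sn(s) + 2 In³⁺(aq), Q = [In³⁺(aq)]^2 / [Sn²⁺(aq)]^3 = 0.0681, giving log Q = −1.167.
E = E° − (0.0592/n)·log Q = +0.19 − (0.0592/6)(−1.167) = +0.202 V.

+0.202 V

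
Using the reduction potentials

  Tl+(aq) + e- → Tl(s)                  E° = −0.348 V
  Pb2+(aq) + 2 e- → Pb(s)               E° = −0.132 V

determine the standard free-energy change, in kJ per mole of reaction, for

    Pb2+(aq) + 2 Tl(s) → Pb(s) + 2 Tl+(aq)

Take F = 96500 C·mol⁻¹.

−41.7 kJ/mol

In the reaction as written Pb2+(aq) is reduced, so the Pb²⁺/Pb couple is the cathode and Tl⁺/Tl is the anode.
E°cell = −0.132 − (−0.348) = +0.216 V; balancing electrons gives n = 2.
ΔG° = −nFE°cell = −(2)(96500)(+0.216) J/mol = −41.7 kJ/mol.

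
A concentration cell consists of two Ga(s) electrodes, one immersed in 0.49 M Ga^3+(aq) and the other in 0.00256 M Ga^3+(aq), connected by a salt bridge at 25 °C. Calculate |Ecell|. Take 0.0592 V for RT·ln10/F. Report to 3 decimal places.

0.045 V

For a concentration cell E°cell = 0, since both electrodes use the same couple.
The compartment with the higher Ga^3+(aq) concentration (0.49 M) acts as the cathode; ions are reduced there and produced at the dilute (0.00256 M) anode.
With n = 3, Ecell = −(0.0592/3)·log([dilute]/[conc]) = −(0.0592/3)·log(0.00256/0.49) = +0.045 V.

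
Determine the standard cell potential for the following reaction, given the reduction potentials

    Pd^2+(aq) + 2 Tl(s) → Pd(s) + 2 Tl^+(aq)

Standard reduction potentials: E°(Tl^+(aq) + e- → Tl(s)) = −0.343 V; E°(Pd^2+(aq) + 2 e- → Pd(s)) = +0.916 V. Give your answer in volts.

+1.259 V

Pd^2+(aq) gains electrons, so the Pd²⁺/Pd couple is the cathode; the Tl⁺/Tl couple is the anode.
E°cell = E°(cathode) − E°(anode) = +0.916 − (−0.343) = +1.259 V.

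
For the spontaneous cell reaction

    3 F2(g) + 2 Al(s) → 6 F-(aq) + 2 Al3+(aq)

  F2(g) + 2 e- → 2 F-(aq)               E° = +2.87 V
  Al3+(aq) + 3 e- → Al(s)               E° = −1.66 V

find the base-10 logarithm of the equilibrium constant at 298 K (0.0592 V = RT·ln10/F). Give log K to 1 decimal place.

log K = 459.1

The F₂/F⁻ couple is reduced (cathode); E°cell = +2.87 − (−1.66) = +4.53 V with n = 6.
At equilibrium E = 0, so log K = nE°cell / 0.0592 = (6)(+4.53) / 0.0592 = 459.1.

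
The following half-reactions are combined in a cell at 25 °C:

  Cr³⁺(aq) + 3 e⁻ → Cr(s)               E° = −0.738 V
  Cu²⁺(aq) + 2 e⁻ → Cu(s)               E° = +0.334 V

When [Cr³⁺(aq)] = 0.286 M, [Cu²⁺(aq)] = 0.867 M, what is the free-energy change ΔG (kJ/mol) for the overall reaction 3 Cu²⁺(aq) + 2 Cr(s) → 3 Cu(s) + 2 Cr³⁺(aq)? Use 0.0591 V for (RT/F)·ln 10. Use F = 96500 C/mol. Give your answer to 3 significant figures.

E°cell = +0.334 − (−0.738) = +1.072 V; the balanced reaction transfers n = 6 electrons.
Here Q = [Cr³⁺(aq)]^2 / [Cu²⁺(aq)]^3 = 0.126 (log Q = −0.901), giving E = +1.072 − (0.0591/6)·(−0.901) = +1.0809 V.
Finally ΔG = −nFE = −(6)(96500 C/mol)(+1.0809 V) = −626 kJ/mol.

−626 kJ/mol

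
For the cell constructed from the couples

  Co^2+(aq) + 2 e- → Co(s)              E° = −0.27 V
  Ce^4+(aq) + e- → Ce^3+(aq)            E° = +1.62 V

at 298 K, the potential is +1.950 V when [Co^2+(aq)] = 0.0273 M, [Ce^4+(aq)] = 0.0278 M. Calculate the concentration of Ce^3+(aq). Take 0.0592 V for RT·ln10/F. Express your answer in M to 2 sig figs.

The Ce⁴⁺/Ce³⁺ couple has the larger reduction potential, so it is the cathode: E°cell = +1.62 − (−0.27) = +1.89 V and n = 2.
Rearranging E = E° − (0.0592/n)·log Q gives log Q = 2(+1.89 − (+1.950))/0.0592 = −2.027.
The balanced reaction is 2 Ce^4+(aq) + Co(s) → 2 Ce^3+(aq) + Co^2+(aq), so Q = ([Ce^3+(aq)]^2·[Co^2+(aq)]) / [Ce^4+(aq)]^2.
Substituting the known concentrations and solving, log [Ce^3+(aq)] = −1.788 and [Ce^3+(aq)] = 0.016 M.

0.016 M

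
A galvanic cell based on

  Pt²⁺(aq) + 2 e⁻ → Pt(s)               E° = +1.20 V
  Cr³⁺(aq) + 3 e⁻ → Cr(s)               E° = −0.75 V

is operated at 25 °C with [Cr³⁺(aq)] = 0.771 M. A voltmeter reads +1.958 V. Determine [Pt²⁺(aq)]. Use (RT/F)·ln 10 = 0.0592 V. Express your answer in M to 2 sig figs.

With Pt²⁺/Pt at the cathode and Cr³⁺/Cr at the anode, E°cell = +1.20 − (−0.75) = +1.95 V (n = 6).
Rearranging E = E° − (0.0592/n)·log Q gives log Q = 6(+1.95 − (+1.958))/0.0592 = −0.811.
The balanced reaction is 3 Pt²⁺(aq) + 2 Cr(s) → 3 Pt(s) + 2 Cr³⁺(aq), so Q = [Cr³⁺(aq)]^2 / [Pt²⁺(aq)]^3.
Isolating [Pt²⁺(aq)] in Q = 10^{−0.811} yields log [Pt²⁺(aq)] = 0.195, i.e. 1.6 M.

1.6 M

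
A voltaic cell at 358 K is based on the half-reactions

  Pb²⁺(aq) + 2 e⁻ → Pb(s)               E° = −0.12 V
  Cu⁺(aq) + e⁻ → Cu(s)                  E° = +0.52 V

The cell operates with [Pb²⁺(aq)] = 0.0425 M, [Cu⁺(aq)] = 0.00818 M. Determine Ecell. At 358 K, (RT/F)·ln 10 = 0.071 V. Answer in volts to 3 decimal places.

Cu⁺/Cu is reduced (cathode, E° = +0.52 V) and Pb²⁺/Pb is oxidized (anode).
The standard potential is +0.52 − (−0.12) = +0.64 V and the balanced reaction transfers n = 2 electrons.
Balancing gives 2 Cu⁺(aq) + Pb(s) → 2 Cu(s) + Pb²⁺(aq); hence Q = [Pb²⁺(aq)] / [Cu⁺(aq)]^2 = 635 (log Q = 2.803).
E = E° − (0.071/n)·log Q = +0.64 − (0.071/2)(2.803) = +0.540 V.

+0.540 V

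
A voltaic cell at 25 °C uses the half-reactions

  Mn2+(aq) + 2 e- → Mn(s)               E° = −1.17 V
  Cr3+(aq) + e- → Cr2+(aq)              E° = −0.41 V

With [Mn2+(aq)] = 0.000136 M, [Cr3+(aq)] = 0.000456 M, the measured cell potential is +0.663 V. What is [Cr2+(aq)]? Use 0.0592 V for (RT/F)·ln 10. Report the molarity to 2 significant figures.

With Cr³⁺/Cr²⁺ at the cathode and Mn²⁺/Mn at the anode, E°cell = −0.41 − (−1.17) = +0.76 V (n = 2).
Since E = E° − (0.0592/n)·log Q, log Q = n(E° − E)/0.0592 = 3.277.
For 2 Cr3+(aq) + Mn(s) → 2 Cr2+(aq) + Mn2+(aq), the reaction quotient is Q = ([Cr2+(aq)]^2·[Mn2+(aq)]) / [Cr3+(aq)]^2.
Substituting the known concentrations and solving, log [Cr2+(aq)] = 0.231 and [Cr2+(aq)] = 1.7 M.

1.7 M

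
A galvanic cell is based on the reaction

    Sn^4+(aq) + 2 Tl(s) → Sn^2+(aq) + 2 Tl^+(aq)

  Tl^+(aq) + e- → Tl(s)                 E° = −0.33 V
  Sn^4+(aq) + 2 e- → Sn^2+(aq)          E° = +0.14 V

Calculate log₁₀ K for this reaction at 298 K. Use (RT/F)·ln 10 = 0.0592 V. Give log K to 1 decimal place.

The Sn⁴⁺/Sn²⁺ couple is reduced (cathode); E°cell = +0.14 − (−0.33) = +0.47 V with n = 2.
At equilibrium E = 0, so log K = nE°cell / 0.0592 = (2)(+0.47) / 0.0592 = 15.9.

log K = 15.9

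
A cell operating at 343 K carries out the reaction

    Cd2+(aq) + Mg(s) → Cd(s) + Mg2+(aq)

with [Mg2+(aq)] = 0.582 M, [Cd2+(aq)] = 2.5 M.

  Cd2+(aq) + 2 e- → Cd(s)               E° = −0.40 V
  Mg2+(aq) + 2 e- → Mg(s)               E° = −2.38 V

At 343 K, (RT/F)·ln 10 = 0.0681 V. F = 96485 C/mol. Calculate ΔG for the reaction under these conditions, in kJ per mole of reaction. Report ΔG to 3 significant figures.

−386 kJ/mol

The standard cell potential is −0.40 − (−2.38) = +1.98 V, with n = 2 electrons in the balanced equation.
Q = [Mg2+(aq)] / [Cd2+(aq)] = 0.233, so log Q = −0.633 and E = +1.98 − (0.0681/2)(−0.633) = +2.0016 V.
Then ΔG = −nFE = −2 × 96485 × +2.0016 J/mol = −386 kJ/mol.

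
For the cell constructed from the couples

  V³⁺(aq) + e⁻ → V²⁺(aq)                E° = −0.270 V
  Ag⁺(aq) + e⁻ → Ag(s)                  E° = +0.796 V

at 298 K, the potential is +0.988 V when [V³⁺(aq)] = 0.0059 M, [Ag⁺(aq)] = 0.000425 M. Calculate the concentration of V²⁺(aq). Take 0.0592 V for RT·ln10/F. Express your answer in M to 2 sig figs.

0.67 M

The Ag⁺/Ag couple has the larger reduction potential, so it is the cathode: E°cell = +0.796 − (−0.270) = +1.066 V and n = 1.
Rearranging E = E° − (0.0592/n)·log Q gives log Q = 1(+1.066 − (+0.988))/0.0592 = 1.318.
Balancing electrons gives Ag⁺(aq) + V²⁺(aq) → Ag(s) + V³⁺(aq); thus Q = [V³⁺(aq)] / ([Ag⁺(aq)]·[V²⁺(aq)]).
Solving for the unknown gives log [V²⁺(aq)] = −0.176, so [V²⁺(aq)] ≈ 0.67 M.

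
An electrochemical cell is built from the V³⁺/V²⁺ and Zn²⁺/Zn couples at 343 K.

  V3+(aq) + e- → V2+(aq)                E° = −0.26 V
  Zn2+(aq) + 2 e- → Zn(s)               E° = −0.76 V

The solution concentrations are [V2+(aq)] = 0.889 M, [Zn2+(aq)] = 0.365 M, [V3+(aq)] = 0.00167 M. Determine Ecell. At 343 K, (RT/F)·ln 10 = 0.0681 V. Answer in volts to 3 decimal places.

Since E°(V³⁺/V²⁺) > E°(Zn²⁺/Zn), V³⁺/V²⁺ serves as the cathode.
E°cell = E°cat − E°an = −0.26 − (−0.76) = +0.50 V; n = 2.
The balanced reaction is 2 V3+(aq) + Zn(s) → 2 V2+(aq) + Zn2+(aq), so Q = ([V2+(aq)]^2·[Zn2+(aq)]) / [V3+(aq)]^2 = 1.03×10^5 and log Q = 5.015.
Applying E = E° − (RT ln10/nF)·log Q gives +0.50 − (0.0681/2)(5.015) = +0.329 V.

+0.329 V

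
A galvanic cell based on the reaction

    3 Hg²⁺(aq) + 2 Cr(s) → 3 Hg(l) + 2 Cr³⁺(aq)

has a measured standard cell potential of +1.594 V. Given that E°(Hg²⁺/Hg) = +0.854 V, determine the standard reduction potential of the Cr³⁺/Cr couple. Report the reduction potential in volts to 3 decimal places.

In the reaction as written the Hg²⁺/Hg couple is reduced (cathode) and Cr³⁺/Cr is oxidized (anode), so E°cell = E°(Hg²⁺/Hg) − E°(Cr³⁺/Cr).
E°(Cr³⁺/Cr) = E°(cathode) − E°cell = +0.854 − (+1.594) = −0.740 V.

−0.740 V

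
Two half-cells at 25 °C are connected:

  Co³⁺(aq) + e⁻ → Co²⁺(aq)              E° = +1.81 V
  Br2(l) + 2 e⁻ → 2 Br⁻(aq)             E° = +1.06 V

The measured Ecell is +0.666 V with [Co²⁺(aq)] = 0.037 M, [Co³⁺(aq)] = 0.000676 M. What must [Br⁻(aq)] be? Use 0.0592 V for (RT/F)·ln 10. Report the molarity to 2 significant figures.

2.1 M

Co³⁺/Co²⁺ is the cathode (higher E°); E°cell = +1.81 − (+1.06) = +0.75 V with n = 2.
Since E = E° − (0.0592/n)·log Q, log Q = n(E° − E)/0.0592 = 2.838.
For 2 Co³⁺(aq) + 2 Br⁻(aq) → 2 Co²⁺(aq) + Br2(l), the reaction quotient is Q = [Co²⁺(aq)]^2 / ([Co³⁺(aq)]^2·[Br⁻(aq)]^2).
Solving for the unknown gives log [Br⁻(aq)] = 0.319, so [Br⁻(aq)] ≈ 2.1 M.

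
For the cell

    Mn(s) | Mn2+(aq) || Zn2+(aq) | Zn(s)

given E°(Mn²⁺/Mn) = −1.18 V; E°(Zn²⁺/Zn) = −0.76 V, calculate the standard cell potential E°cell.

By convention the left-hand electrode in cell notation is the anode (oxidation) and the right-hand electrode is the cathode (reduction).
E°cell = E°(right) − E°(left) = −0.76 − (−1.18) = +0.42 V.

+0.42 V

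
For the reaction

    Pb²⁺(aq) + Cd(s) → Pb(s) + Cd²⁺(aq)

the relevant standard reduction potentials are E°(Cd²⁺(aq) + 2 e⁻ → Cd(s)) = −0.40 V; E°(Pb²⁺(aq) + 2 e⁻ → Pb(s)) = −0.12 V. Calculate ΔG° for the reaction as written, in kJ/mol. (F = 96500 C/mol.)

−54.0 kJ/mol

In the reaction as written Pb²⁺(aq) is reduced, so the Pb²⁺/Pb couple is the cathode and Cd²⁺/Cd is the anode.
E°cell = −0.12 − (−0.40) = +0.28 V; balancing electrons gives n = 2.
ΔG° = −nFE°cell = −(2)(96500)(+0.28) J/mol = −54.0 kJ/mol.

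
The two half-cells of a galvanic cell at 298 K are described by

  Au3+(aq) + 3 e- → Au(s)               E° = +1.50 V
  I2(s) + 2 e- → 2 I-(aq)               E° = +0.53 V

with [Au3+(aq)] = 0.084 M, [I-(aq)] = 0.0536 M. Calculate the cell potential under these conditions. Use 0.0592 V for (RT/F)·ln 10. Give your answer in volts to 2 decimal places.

The Au³⁺/Au couple has the more positive E°, so it is the cathode; I₂/I⁻ is the anode.
E°cell = E°cat − E°an = +1.50 − (+0.53) = +0.97 V; n = 6.
The balanced reaction is 2 Au3+(aq) + 6 I-(aq) → 2 Au(s) + 3 I2(s), so Q = 1 / ([Au3+(aq)]^2·[I-(aq)]^6) = 5.98×10^9 and log Q = 9.776.
By the Nernst equation, E = +0.97 − (0.0592/6)·(9.776) = +0.87 V.

+0.87 V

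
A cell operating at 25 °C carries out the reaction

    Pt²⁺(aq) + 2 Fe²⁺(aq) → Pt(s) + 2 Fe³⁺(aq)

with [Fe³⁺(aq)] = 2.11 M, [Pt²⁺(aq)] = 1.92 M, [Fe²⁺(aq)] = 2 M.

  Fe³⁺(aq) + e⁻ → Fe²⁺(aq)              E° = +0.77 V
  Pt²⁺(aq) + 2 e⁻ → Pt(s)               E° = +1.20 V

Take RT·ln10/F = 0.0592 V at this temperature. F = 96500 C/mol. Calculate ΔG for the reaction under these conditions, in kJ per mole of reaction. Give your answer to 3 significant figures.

−84.3 kJ/mol

With Pt²⁺/Pt reduced at the cathode, E°cell = +1.20 − (+0.77) = +0.43 V and n = 2.
Q = [Fe³⁺(aq)]^2 / ([Pt²⁺(aq)]·[Fe²⁺(aq)]^2) = 0.58, so log Q = −0.237 and E = +0.43 − (0.0592/2)(−0.237) = +0.4370 V.
Then ΔG = −nFE = −2 × 96500 × +0.4370 J/mol = −84.3 kJ/mol.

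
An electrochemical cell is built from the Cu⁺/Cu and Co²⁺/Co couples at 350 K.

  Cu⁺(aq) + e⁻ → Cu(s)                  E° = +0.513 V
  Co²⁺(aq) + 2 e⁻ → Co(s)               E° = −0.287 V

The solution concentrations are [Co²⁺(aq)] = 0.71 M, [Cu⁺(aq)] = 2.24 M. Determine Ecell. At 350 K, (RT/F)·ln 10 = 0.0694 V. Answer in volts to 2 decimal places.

+0.83 V

The Cu⁺/Cu couple has the more positive E°, so it is the cathode; Co²⁺/Co is the anode.
E°cell = E°cat − E°an = +0.513 − (−0.287) = +0.800 V; n = 2.
Balancing gives 2 Cu⁺(aq) + Co(s) → 2 Cu(s) + Co²⁺(aq); hence Q = [Co²⁺(aq)] / [Cu⁺(aq)]^2 = 0.142 (log Q = −0.849).
By the Nernst equation, E = +0.800 − (0.0694/2)·(−0.849) = +0.83 V.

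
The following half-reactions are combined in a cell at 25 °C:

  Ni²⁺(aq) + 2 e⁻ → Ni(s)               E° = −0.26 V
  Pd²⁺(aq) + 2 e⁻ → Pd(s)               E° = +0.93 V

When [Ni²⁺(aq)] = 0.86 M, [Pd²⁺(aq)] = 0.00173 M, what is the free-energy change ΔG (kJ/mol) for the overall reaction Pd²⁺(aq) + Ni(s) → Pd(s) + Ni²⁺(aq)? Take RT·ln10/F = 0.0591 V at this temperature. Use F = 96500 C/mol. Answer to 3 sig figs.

The standard cell potential is +0.93 − (−0.26) = +1.19 V, with n = 2 electrons in the balanced equation.
Q = [Ni²⁺(aq)] / [Pd²⁺(aq)] = 497, so log Q = 2.696 and E = +1.19 − (0.0591/2)(2.696) = +1.1103 V.
Then ΔG = −nFE = −2 × 96500 × +1.1103 J/mol = −214 kJ/mol.

−214 kJ/mol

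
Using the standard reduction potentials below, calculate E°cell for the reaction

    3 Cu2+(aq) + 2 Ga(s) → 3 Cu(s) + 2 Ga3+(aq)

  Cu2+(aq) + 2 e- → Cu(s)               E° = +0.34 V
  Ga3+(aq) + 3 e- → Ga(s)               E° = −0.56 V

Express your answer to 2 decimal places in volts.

+0.90 V

Cu2+(aq) gains electrons, so the Cu²⁺/Cu couple is the cathode; the Ga³⁺/Ga couple is the anode.
E°cell = E°(cathode) − E°(anode) = +0.34 − (−0.56) = +0.90 V.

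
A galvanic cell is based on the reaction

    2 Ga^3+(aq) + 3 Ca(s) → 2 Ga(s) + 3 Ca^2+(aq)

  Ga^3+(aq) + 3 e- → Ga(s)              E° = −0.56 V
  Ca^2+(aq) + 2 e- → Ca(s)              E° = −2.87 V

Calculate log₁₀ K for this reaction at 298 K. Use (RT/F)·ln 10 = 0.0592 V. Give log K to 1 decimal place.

log K = 234.1

The Ga³⁺/Ga couple is reduced (cathode); E°cell = −0.56 − (−2.87) = +2.31 V with n = 6.
At equilibrium E = 0, so log K = nE°cell / 0.0592 = (6)(+2.31) / 0.0592 = 234.1.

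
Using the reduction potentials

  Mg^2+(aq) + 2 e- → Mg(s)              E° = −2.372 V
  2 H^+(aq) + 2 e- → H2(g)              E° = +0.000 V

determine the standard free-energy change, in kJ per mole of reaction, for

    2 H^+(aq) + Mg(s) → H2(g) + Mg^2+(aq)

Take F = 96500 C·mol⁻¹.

−458 kJ/mol

In the reaction as written H^+(aq) is reduced, so the 2H⁺/H₂ couple is the cathode and Mg²⁺/Mg is the anode.
E°cell = +0.000 − (−2.372) = +2.372 V; balancing electrons gives n = 2.
ΔG° = −nFE°cell = −(2)(96500)(+2.372) J/mol = −458 kJ/mol.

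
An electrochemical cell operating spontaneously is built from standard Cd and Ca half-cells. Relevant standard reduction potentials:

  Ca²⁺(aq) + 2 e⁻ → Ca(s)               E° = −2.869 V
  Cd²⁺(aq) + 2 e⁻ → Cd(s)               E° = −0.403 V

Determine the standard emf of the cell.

Of the two couples in this cell, the one with the more positive reduction potential is reduced at the cathode: here that is Cd²⁺/Cd (−0.403 V); Ca²⁺/Ca (−2.869 V) is the anode.
E°cell = E°(cathode) − E°(anode) = −0.403 − (−2.869) = +2.466 V.

+2.466 V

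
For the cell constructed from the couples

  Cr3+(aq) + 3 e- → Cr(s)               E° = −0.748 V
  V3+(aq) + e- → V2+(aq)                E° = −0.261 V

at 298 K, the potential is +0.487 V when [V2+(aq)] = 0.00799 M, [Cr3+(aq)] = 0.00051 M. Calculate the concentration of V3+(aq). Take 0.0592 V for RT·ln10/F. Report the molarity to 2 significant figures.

V³⁺/V²⁺ is the cathode (higher E°); E°cell = −0.261 − (−0.748) = +0.487 V with n = 3.
From the Nernst equation, log Q = n(E° − E)/0.0592 = 3·(+0.487 − (+0.487))/0.0592 = 0.000.
Balancing electrons gives 3 V3+(aq) + Cr(s) → 3 V2+(aq) + Cr3+(aq); thus Q = ([V2+(aq)]^3·[Cr3+(aq)]) / [V3+(aq)]^3.
Isolating [V3+(aq)] in Q = 10^{0.000} yields log [V3+(aq)] = −3.195, i.e. 0.00064 M.

0.00064 M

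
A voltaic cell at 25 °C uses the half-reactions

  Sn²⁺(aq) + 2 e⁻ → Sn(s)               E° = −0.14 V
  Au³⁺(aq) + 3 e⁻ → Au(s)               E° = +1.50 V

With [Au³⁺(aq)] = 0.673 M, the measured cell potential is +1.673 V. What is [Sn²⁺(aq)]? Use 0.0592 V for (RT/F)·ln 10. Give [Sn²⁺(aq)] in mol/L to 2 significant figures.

With Au³⁺/Au at the cathode and Sn²⁺/Sn at the anode, E°cell = +1.50 − (−0.14) = +1.64 V (n = 6).
Since E = E° − (0.0592/n)·log Q, log Q = n(E° − E)/0.0592 = −3.345.
The balanced reaction is 2 Au³⁺(aq) + 3 Sn(s) → 2 Au(s) + 3 Sn²⁺(aq), so Q = [Sn²⁺(aq)]^3 / [Au³⁺(aq)]^2.
Isolating [Sn²⁺(aq)] in Q = 10^{−3.345} yields log [Sn²⁺(aq)] = −1.230, i.e. 0.059 M.

0.059 M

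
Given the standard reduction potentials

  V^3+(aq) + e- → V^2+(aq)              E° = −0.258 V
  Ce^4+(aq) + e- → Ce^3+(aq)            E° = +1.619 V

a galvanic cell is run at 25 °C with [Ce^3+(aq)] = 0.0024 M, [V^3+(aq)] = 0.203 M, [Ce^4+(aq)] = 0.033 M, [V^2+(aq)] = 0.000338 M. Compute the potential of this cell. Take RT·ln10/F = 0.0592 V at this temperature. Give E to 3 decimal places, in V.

Since E°(Ce⁴⁺/Ce³⁺) > E°(V³⁺/V²⁺), Ce⁴⁺/Ce³⁺ serves as the cathode.
E°cell = +1.619 − (−0.258) = +1.877 V, with n = 1 electron transferred.
Balancing gives Ce^4+(aq) + V^2+(aq) → Ce^3+(aq) + V^3+(aq); hence Q = ([Ce^3+(aq)]·[V^3+(aq)]) / ([Ce^4+(aq)]·[V^2+(aq)]) = 43.7 (log Q = 1.640).
Applying E = E° − (RT ln10/nF)·log Q gives +1.877 − (0.0592/1)(1.640) = +1.780 V.

+1.780 V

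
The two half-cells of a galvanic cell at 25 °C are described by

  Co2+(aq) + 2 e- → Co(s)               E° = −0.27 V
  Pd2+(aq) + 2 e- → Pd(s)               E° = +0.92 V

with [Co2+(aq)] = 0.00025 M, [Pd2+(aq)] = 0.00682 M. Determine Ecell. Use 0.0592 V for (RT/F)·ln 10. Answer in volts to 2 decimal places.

The Pd²⁺/Pd couple has the more positive E°, so it is the cathode; Co²⁺/Co is the anode.
E°cell = +0.92 − (−0.27) = +1.19 V, with n = 2 electrons transferred.
The balanced reaction is Pd2+(aq) + Co(s) → Pd(s) + Co2+(aq), so Q = [Co2+(aq)] / [Pd2+(aq)] = 0.0367 and log Q = −1.436.
By the Nernst equation, E = +1.19 − (0.0592/2)·(−1.436) = +1.23 V.

+1.23 V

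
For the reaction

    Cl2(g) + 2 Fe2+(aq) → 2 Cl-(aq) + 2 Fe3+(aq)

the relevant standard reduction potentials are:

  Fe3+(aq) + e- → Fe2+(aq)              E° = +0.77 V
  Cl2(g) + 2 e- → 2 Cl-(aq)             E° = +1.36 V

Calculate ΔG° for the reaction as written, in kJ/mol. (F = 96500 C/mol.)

−114 kJ/mol

In the reaction as written Cl2(g) is reduced, so the Cl₂/Cl⁻ couple is the cathode and Fe³⁺/Fe²⁺ is the anode.
E°cell = +1.36 − (+0.77) = +0.59 V; balancing electrons gives n = 2.
ΔG° = −nFE°cell = −(2)(96500)(+0.59) J/mol = −114 kJ/mol.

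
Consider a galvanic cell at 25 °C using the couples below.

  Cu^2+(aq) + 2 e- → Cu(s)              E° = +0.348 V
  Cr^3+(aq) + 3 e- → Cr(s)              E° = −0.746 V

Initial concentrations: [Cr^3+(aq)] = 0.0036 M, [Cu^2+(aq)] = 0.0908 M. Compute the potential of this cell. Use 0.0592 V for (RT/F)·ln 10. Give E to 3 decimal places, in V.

The Cu²⁺/Cu couple has the more positive E°, so it is the cathode; Cr³⁺/Cr is the anode.
E°cell = +0.348 − (−0.746) = +1.094 V, with n = 6 electrons transferred.
Balancing gives 3 Cu^2+(aq) + 2 Cr(s) → 3 Cu(s) + 2 Cr^3+(aq); hence Q = [Cr^3+(aq)]^2 / [Cu^2+(aq)]^3 = 0.0173 (log Q = −1.762).
Applying E = E° − (RT ln10/nF)·log Q gives +1.094 − (0.0592/6)(−1.762) = +1.111 V.

+1.111 V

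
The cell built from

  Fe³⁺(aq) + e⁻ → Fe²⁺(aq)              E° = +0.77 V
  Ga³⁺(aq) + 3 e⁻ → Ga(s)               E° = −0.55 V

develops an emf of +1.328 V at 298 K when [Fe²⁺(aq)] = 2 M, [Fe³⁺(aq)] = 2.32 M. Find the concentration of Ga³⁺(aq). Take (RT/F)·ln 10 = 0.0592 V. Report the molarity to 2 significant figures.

0.61 M

The Fe³⁺/Fe²⁺ couple has the larger reduction potential, so it is the cathode: E°cell = +0.77 − (−0.55) = +1.32 V and n = 3.
From the Nernst equation, log Q = n(E° − E)/0.0592 = 3·(+1.32 − (+1.328))/0.0592 = −0.405.
Balancing electrons gives 3 Fe³⁺(aq) + Ga(s) → 3 Fe²⁺(aq) + Ga³⁺(aq); thus Q = ([Fe²⁺(aq)]^3·[Ga³⁺(aq)]) / [Fe³⁺(aq)]^3.
Isolating [Ga³⁺(aq)] in Q = 10^{−0.405} yields log [Ga³⁺(aq)] = −0.212, i.e. 0.61 M.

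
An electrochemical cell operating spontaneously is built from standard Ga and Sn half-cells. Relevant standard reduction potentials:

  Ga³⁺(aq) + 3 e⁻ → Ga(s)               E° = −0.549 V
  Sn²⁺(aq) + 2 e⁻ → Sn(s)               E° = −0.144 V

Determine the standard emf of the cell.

Of the two couples in this cell, the one with the more positive reduction potential is reduced at the cathode: here that is Sn²⁺/Sn (−0.144 V); Ga³⁺/Ga (−0.549 V) is the anode.
E°cell = E°(cathode) − E°(anode) = −0.144 − (−0.549) = +0.405 V.

+0.405 V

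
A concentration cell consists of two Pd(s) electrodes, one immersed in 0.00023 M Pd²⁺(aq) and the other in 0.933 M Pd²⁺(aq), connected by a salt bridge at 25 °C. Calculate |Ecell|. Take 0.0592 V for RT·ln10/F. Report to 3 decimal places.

For a concentration cell E°cell = 0, since both electrodes use the same couple.
The compartment with the higher Pd²⁺(aq) concentration (0.933 M) acts as the cathode; ions are reduced there and produced at the dilute (0.00023 M) anode.
With n = 2, Ecell = −(0.0592/2)·log([dilute]/[conc]) = −(0.0592/2)·log(0.00023/0.933) = +0.107 V.

0.107 V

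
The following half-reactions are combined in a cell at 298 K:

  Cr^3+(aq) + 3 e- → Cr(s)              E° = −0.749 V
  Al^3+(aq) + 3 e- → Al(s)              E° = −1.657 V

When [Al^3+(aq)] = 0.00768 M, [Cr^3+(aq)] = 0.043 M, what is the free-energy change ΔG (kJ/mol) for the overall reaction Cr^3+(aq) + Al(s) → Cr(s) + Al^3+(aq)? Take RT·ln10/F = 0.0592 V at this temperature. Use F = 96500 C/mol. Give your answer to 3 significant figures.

−267 kJ/mol

E°cell = −0.749 − (−1.657) = +0.908 V; the balanced reaction transfers n = 3 electrons.
Q = [Al^3+(aq)] / [Cr^3+(aq)] = 0.179, so log Q = −0.748 and E = +0.908 − (0.0592/3)(−0.748) = +0.9228 V.
ΔG = −nFE = −(3)(96500)(+0.9228) J/mol = −267 kJ/mol.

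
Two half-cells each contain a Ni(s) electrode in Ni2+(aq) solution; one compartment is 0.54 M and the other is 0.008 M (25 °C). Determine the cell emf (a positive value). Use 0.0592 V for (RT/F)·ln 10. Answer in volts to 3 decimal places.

0.054 V

For a concentration cell E°cell = 0, since both electrodes use the same couple.
The compartment with the higher Ni2+(aq) concentration (0.54 M) acts as the cathode; ions are reduced there and produced at the dilute (0.008 M) anode.
With n = 2, Ecell = −(0.0592/2)·log([dilute]/[conc]) = −(0.0592/2)·log(0.008/0.54) = +0.054 V.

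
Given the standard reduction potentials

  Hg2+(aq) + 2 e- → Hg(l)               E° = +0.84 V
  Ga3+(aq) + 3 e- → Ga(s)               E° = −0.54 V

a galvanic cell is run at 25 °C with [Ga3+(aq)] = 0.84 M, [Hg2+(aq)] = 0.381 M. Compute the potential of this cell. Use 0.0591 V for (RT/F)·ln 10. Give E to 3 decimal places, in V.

+1.369 V

Hg²⁺/Hg is reduced (cathode, E° = +0.84 V) and Ga³⁺/Ga is oxidized (anode).
The standard potential is +0.84 − (−0.54) = +1.38 V and the balanced reaction transfers n = 6 electrons.
The balanced reaction is 3 Hg2+(aq) + 2 Ga(s) → 3 Hg(l) + 2 Ga3+(aq), so Q = [Ga3+(aq)]^2 / [Hg2+(aq)]^3 = 12.8 and log Q = 1.106.
E = E° − (0.0591/n)·log Q = +1.38 − (0.0591/6)(1.106) = +1.369 V.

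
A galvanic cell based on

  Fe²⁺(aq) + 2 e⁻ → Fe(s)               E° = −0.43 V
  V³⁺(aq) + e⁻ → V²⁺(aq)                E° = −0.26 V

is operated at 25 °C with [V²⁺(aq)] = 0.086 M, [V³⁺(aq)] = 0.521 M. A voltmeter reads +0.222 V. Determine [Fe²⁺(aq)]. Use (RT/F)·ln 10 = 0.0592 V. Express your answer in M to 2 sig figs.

V³⁺/V²⁺ is the cathode (higher E°); E°cell = −0.26 − (−0.43) = +0.17 V with n = 2.
Rearranging E = E° − (0.0592/n)·log Q gives log Q = 2(+0.17 − (+0.222))/0.0592 = −1.757.
The balanced reaction is 2 V³⁺(aq) + Fe(s) → 2 V²⁺(aq) + Fe²⁺(aq), so Q = ([V²⁺(aq)]^2·[Fe²⁺(aq)]) / [V³⁺(aq)]^2.
Isolating [Fe²⁺(aq)] in Q = 10^{−1.757} yields log [Fe²⁺(aq)] = −0.192, i.e. 0.64 M.

0.64 M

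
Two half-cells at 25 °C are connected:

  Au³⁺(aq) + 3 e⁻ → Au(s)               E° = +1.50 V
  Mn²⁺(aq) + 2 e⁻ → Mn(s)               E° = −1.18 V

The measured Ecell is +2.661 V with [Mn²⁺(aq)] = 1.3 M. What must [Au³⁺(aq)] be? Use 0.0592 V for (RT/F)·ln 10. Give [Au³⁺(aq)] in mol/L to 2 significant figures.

With Au³⁺/Au at the cathode and Mn²⁺/Mn at the anode, E°cell = +1.50 − (−1.18) = +2.68 V (n = 6).
Rearranging E = E° − (0.0592/n)·log Q gives log Q = 6(+2.68 − (+2.661))/0.0592 = 1.926.
Balancing electrons gives 2 Au³⁺(aq) + 3 Mn(s) → 2 Au(s) + 3 Mn²⁺(aq); thus Q = [Mn²⁺(aq)]^3 / [Au³⁺(aq)]^2.
Solving for the unknown gives log [Au³⁺(aq)] = −0.792, so [Au³⁺(aq)] ≈ 0.16 M.

0.16 M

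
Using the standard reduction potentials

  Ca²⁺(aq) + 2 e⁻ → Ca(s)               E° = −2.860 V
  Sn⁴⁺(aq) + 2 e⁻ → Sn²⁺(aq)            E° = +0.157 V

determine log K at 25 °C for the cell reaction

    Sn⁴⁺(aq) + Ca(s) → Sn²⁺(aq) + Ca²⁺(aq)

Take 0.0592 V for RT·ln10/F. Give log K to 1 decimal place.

log K = 101.9

The Sn⁴⁺/Sn²⁺ couple is reduced (cathode); E°cell = +0.157 − (−2.860) = +3.017 V with n = 2.
At equilibrium E = 0, so log K = nE°cell / 0.0592 = (2)(+3.017) / 0.0592 = 101.9.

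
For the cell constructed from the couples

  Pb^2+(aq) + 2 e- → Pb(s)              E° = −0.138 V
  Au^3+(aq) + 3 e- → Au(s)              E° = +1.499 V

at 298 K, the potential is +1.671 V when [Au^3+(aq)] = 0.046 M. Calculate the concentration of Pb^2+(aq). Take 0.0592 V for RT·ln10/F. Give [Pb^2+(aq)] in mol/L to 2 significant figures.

0.0091 M

The Au³⁺/Au couple has the larger reduction potential, so it is the cathode: E°cell = +1.499 − (−0.138) = +1.637 V and n = 6.
Rearranging E = E° − (0.0592/n)·log Q gives log Q = 6(+1.637 − (+1.671))/0.0592 = −3.446.
The balanced reaction is 2 Au^3+(aq) + 3 Pb(s) → 2 Au(s) + 3 Pb^2+(aq), so Q = [Pb^2+(aq)]^3 / [Au^3+(aq)]^2.
Isolating [Pb^2+(aq)] in Q = 10^{−3.446} yields log [Pb^2+(aq)] = −2.040, i.e. 0.0091 M.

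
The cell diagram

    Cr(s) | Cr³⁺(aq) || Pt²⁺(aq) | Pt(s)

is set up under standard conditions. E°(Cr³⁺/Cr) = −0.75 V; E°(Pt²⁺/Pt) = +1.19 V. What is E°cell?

+1.94 V

By convention the left-hand electrode in cell notation is the anode (oxidation) and the right-hand electrode is the cathode (reduction).
E°cell = E°(right) − E°(left) = +1.19 − (−0.75) = +1.94 V.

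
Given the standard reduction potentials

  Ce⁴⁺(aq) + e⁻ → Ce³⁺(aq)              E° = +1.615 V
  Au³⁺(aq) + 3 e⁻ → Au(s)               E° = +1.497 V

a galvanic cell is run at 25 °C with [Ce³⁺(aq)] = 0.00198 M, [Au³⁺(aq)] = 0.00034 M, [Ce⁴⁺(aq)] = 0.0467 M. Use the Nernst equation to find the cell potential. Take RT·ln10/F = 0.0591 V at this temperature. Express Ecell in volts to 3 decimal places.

+0.267 V

Ce⁴⁺/Ce³⁺ is reduced (cathode, E° = +1.615 V) and Au³⁺/Au is oxidized (anode).
The standard potential is +1.615 − (+1.497) = +0.118 V and the balanced reaction transfers n = 3 electrons.
For the overall reaction 3 Ce⁴⁺(aq) + Au(s) → 3 Ce³⁺(aq) + Au³⁺(aq), Q = ([Ce³⁺(aq)]^3·[Au³⁺(aq)]) / [Ce⁴⁺(aq)]^3 = 2.59×10^−8, giving log Q = −7.586.
E = E° − (0.0591/n)·log Q = +0.118 − (0.0591/3)(−7.586) = +0.267 V.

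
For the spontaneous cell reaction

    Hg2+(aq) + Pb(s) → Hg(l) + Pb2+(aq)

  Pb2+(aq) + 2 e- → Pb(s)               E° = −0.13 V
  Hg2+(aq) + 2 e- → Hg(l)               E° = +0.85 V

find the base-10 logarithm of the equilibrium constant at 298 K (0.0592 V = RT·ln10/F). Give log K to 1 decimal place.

The Hg²⁺/Hg couple is reduced (cathode); E°cell = +0.85 − (−0.13) = +0.98 V with n = 2.
At equilibrium E = 0, so log K = nE°cell / 0.0592 = (2)(+0.98) / 0.0592 = 33.1.

log K = 33.1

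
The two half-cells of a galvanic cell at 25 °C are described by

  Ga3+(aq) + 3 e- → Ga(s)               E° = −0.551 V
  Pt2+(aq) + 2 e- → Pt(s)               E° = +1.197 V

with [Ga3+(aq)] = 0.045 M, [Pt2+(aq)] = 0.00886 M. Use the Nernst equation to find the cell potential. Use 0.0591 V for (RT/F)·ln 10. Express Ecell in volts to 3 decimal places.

Since E°(Pt²⁺/Pt) > E°(Ga³⁺/Ga), Pt²⁺/Pt serves as the cathode.
E°cell = +1.197 − (−0.551) = +1.748 V, with n = 6 electrons transferred.
Balancing gives 3 Pt2+(aq) + 2 Ga(s) → 3 Pt(s) + 2 Ga3+(aq); hence Q = [Ga3+(aq)]^2 / [Pt2+(aq)]^3 = 2.91×10^3 (log Q = 3.464).
By the Nernst equation, E = +1.748 − (0.0591/6)·(3.464) = +1.714 V.

+1.714 V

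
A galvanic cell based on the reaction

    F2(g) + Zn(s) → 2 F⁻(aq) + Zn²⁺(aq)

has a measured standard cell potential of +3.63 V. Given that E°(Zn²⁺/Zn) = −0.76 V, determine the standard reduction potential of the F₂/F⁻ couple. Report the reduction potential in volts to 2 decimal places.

In the reaction as written the F₂/F⁻ couple is reduced (cathode) and Zn²⁺/Zn is oxidized (anode), so E°cell = E°(F₂/F⁻) − E°(Zn²⁺/Zn).
E°(F₂/F⁻) = E°cell + E°(anode) = +3.63 + (−0.76) = +2.87 V.

+2.87 V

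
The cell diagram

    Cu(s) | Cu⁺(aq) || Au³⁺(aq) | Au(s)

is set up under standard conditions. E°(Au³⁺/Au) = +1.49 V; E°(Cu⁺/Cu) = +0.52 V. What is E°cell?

By convention the left-hand electrode in cell notation is the anode (oxidation) and the right-hand electrode is the cathode (reduction).
E°cell = E°(right) − E°(left) = +1.49 − (+0.52) = +0.97 V.

+0.97 V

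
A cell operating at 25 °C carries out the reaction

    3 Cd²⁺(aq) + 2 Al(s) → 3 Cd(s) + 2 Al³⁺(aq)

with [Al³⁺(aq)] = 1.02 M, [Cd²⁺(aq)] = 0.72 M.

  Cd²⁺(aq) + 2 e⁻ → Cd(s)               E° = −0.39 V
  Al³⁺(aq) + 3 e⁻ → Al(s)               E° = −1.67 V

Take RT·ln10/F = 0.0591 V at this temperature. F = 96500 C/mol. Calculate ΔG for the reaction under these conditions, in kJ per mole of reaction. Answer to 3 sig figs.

E°cell = −0.39 − (−1.67) = +1.28 V; the balanced reaction transfers n = 6 electrons.
The reaction quotient is [Al³⁺(aq)]^2 / [Cd²⁺(aq)]^3 = 2.79; by Nernst, E = +1.28 − (0.0591/6)(0.445) = +1.2756 V.
Finally ΔG = −nFE = −(6)(96500 C/mol)(+1.2756 V) = −739 kJ/mol.

−739 kJ/mol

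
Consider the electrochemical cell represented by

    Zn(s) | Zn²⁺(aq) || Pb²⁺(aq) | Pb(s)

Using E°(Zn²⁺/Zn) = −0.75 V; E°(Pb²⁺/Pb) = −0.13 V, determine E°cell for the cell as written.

By convention the left-hand electrode in cell notation is the anode (oxidation) and the right-hand electrode is the cathode (reduction).
E°cell = E°(right) − E°(left) = −0.13 − (−0.75) = +0.62 V.

+0.62 V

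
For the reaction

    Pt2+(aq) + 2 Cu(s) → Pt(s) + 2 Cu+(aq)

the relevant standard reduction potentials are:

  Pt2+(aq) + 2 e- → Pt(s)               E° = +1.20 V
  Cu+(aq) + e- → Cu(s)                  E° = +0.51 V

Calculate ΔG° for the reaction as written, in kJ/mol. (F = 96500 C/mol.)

In the reaction as written Pt2+(aq) is reduced, so the Pt²⁺/Pt couple is the cathode and Cu⁺/Cu is the anode.
E°cell = +1.20 − (+0.51) = +0.69 V; balancing electrons gives n = 2.
ΔG° = −nFE°cell = −(2)(96500)(+0.69) J/mol = −133 kJ/mol.

−133 kJ/mol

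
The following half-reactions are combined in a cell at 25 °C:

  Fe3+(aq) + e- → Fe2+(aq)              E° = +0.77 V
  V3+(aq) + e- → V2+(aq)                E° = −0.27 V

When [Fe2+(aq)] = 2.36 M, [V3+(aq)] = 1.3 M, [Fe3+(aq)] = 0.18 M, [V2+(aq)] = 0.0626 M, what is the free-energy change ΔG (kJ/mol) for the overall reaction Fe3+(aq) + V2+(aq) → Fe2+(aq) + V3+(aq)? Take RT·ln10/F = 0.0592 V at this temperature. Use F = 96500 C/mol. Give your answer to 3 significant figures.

E°cell = +0.77 − (−0.27) = +1.04 V; the balanced reaction transfers n = 1 electron.
The reaction quotient is ([Fe2+(aq)]·[V3+(aq)]) / ([Fe3+(aq)]·[V2+(aq)]) = 272; by Nernst, E = +1.04 − (0.0592/1)(2.435) = +0.8958 V.
Finally ΔG = −nFE = −(1)(96500 C/mol)(+0.8958 V) = −86.4 kJ/mol.

−86.4 kJ/mol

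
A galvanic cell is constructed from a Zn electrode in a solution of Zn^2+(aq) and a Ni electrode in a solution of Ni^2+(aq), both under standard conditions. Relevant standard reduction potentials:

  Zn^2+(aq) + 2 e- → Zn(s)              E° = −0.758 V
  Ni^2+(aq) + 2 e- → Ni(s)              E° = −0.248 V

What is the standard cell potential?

The Ni²⁺/Ni couple has the higher E°, so Ni ion is reduced (cathode) and Zn is oxidized (anode).
E°cell = E°(cathode) − E°(anode) = −0.248 − (−0.758) = +0.510 V.

+0.510 V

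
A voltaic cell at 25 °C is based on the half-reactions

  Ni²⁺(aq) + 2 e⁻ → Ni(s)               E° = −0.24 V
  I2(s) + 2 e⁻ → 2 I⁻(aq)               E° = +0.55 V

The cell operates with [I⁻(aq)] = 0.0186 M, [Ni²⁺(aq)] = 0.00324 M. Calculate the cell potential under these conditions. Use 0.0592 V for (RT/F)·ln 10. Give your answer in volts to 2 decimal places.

The I₂/I⁻ couple has the more positive E°, so it is the cathode; Ni²⁺/Ni is the anode.
E°cell = E°cat − E°an = +0.55 − (−0.24) = +0.79 V; n = 2.
Balancing gives I2(s) + Ni(s) → 2 I⁻(aq) + Ni²⁺(aq); hence Q = [I⁻(aq)]^2·[Ni²⁺(aq)] = 1.12×10^−6 (log Q = −5.950).
Applying E = E° − (RT ln10/nF)·log Q gives +0.79 − (0.0592/2)(−5.950) = +0.97 V.

+0.97 V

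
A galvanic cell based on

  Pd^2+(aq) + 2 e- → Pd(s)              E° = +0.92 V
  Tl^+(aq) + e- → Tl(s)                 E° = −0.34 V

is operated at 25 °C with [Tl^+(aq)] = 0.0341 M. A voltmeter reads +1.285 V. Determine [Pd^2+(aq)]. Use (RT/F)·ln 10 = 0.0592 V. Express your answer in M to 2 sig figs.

0.0081 M

With Pd²⁺/Pd at the cathode and Tl⁺/Tl at the anode, E°cell = +0.92 − (−0.34) = +1.26 V (n = 2).
Rearranging E = E° − (0.0592/n)·log Q gives log Q = 2(+1.26 − (+1.285))/0.0592 = −0.845.
For Pd^2+(aq) + 2 Tl(s) → Pd(s) + 2 Tl^+(aq), the reaction quotient is Q = [Tl^+(aq)]^2 / [Pd^2+(aq)].
Substituting the known concentrations and solving, log [Pd^2+(aq)] = −2.089 and [Pd^2+(aq)] = 0.0081 M.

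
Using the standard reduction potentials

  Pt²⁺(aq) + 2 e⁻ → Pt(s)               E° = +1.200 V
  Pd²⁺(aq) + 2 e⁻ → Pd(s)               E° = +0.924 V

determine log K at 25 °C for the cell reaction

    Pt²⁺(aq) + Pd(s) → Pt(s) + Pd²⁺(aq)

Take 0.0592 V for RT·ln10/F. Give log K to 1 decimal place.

log K = 9.3

The Pt²⁺/Pt couple is reduced (cathode); E°cell = +1.200 − (+0.924) = +0.276 V with n = 2.
At equilibrium E = 0, so log K = nE°cell / 0.0592 = (2)(+0.276) / 0.0592 = 9.3.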